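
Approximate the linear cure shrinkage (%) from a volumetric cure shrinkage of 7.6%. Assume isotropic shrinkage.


Linear shrinkage ≈ vol_shrink/3 = 7.6/3 = 2.533%

2.533%


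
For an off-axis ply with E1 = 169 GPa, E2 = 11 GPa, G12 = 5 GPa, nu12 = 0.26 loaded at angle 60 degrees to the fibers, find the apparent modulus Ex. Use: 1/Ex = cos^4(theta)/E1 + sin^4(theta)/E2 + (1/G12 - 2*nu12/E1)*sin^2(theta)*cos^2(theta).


cos^4(60) = 0.0625, sin^4(60) = 0.5625, sin^2(60)*cos^2(60) = 0.1875
1/G12 - 2*nu12/E1 = 1/5 - 2*0.26/169 = 0.196923 GPa^-1
1/Ex = 0.0625/169 + 0.5625/11 + 0.196923*0.1875 = 0.0884293 GPa^-1
Ex = 11.31 GPa

11.31 GPa


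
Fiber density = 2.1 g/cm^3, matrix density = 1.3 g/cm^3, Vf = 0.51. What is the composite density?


rho_c = rho_f*Vf + rho_m*(1-Vf) = 2.1*0.51 + 1.3*0.49 = 1.708 g/cm^3

1.708 g/cm^3


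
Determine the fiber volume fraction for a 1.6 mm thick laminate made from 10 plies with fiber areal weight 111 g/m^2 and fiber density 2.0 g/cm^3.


Vf = n * FAW / (rho_f * h * 1000) = 10 * 111 / (2.0 * 1.6 * 1000) = 0.3469

0.3469


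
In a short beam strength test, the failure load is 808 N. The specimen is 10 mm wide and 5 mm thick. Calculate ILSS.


ILSS = 3F/(4bh) = 3*808/(4*10*5) = 12.12 MPa

12.12 MPa


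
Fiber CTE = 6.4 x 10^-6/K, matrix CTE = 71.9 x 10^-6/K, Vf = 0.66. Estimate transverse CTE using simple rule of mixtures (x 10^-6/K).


alpha_2 = alpha_f*Vf + alpha_m*(1-Vf) = 6.4*0.66 + 71.9*0.34 = 28.7 x 10^-6/K

28.7 x 10^-6/K


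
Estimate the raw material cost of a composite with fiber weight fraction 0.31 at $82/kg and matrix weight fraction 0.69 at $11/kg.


Cost = cost_f*Wf + cost_m*Wm = 82*0.31 + 11*0.69 = $33.01/kg

$33.01/kg


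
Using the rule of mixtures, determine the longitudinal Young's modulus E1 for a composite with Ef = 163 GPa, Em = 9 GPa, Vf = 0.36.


E1 = Ef*Vf + Em*(1-Vf) = 163*0.36 + 9*0.64 = 64.44 GPa

64.44 GPa


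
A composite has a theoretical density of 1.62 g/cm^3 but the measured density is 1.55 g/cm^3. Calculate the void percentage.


Void% = (rho_theo - rho_actual)/rho_theo * 100 = (1.62 - 1.55)/1.62 * 100 = 4.32%

4.32%


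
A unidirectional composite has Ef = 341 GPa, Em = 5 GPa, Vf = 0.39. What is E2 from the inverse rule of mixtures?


1/E2 = Vf/Ef + (1-Vf)/Em = 0.39/341 + 0.61/5
E2 = 8.12 GPa

8.12 GPa


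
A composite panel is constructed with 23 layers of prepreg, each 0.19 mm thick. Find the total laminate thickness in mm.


h = n * t_ply = 23 * 0.19 = 4.37 mm

4.37 mm


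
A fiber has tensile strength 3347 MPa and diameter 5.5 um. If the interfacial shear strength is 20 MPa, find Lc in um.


Lc = sigma_f * d / (2 * tau_i) = 3347 * 5.5 / (2 * 20) = 460.2 um

460.2 um


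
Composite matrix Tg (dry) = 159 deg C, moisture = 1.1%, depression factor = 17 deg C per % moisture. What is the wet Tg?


Tg_wet = Tg_dry - k*moisture = 159 - 17*1.1 = 140.3 deg C

140.3 deg C


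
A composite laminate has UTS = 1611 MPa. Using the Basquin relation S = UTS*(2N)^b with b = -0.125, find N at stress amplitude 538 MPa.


N = 0.5 * (S/UTS)^(1/b) = 0.5 * (538/1611)^(1/-0.125) = 3232.0355 cycles

3232.0355 cycles


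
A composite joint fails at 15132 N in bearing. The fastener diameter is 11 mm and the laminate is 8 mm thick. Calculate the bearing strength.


sigma_br = F/(d*h) = 15132/(11*8) = 172.0 MPa

172.0 MPa


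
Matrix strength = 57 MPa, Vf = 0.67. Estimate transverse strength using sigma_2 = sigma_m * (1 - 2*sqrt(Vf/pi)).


factor = 1 - 2*sqrt(0.67/pi) = 0.0764
sigma_2 = 57 * 0.0764 = 4.35 MPa

4.35 MPa


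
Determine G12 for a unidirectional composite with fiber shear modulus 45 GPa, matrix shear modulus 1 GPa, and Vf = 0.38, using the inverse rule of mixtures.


1/G12 = Vf/Gf + (1-Vf)/Gm = 0.38/45 + 0.62/1
G12 = 1.59 GPa

1.59 GPa


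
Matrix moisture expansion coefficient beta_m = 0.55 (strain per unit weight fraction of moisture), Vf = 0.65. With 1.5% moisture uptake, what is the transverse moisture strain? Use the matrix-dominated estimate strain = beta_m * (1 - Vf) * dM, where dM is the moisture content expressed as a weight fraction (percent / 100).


dM = 1.5/100 = 0.015
strain = beta_m * (1-Vf) * dM = 0.55 * 0.35 * 0.015 = 0.0028875

0.0028875


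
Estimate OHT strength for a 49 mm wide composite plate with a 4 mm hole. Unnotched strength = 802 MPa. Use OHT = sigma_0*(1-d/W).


OHT = sigma_0*(1-d/W) = 802*(1-4/49) = 736.5 MPa

736.5 MPa


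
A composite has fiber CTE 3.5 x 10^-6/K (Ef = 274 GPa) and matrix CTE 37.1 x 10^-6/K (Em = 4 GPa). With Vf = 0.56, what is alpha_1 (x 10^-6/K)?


E1 = Ef*Vf + Em*(1-Vf) = 155.2
alpha_1 = (alpha_f*Ef*Vf + alpha_m*Em*(1-Vf))/E1 = 3.88 x 10^-6/K

3.88 x 10^-6/K


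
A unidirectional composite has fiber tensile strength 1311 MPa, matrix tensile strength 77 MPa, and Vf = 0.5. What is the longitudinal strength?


sigma_1 = sigma_f*Vf + sigma_m*(1-Vf) = 1311*0.5 + 77*0.5 = 694.0 MPa

694.0 MPa


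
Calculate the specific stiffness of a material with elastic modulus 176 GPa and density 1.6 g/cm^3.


Specific stiffness = E/rho = 176/1.6 = 110.0 GPa/(g/cm^3)

110.0 GPa/(g/cm^3)


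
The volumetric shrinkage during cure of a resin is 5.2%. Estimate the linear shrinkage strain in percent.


Linear shrinkage ≈ vol_shrink/3 = 5.2/3 = 1.733%

1.733%


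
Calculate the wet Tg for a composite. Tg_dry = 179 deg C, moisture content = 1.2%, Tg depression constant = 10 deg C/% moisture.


Tg_wet = Tg_dry - k*moisture = 179 - 10*1.2 = 167.0 deg C

167.0 deg C


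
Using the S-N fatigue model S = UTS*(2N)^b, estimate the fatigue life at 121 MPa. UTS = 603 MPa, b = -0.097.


N = 0.5 * (S/UTS)^(1/b) = 0.5 * (121/603)^(1/-0.097) = 7.7628e+06 cycles

7.7628e+06 cycles


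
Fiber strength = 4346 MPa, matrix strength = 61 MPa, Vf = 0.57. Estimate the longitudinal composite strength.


sigma_1 = sigma_f*Vf + sigma_m*(1-Vf) = 4346*0.57 + 61*0.43 = 2503.5 MPa

2503.5 MPa


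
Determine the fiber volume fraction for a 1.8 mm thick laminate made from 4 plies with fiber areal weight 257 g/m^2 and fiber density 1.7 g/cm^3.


Vf = n * FAW / (rho_f * h * 1000) = 4 * 257 / (1.7 * 1.8 * 1000) = 0.3359

0.3359


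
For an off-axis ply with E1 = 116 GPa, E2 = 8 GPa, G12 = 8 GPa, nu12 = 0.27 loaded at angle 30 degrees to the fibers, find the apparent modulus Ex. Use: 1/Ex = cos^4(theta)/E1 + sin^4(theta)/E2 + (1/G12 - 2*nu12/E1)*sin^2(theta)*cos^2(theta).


cos^4(30) = 0.5625, sin^4(30) = 0.0625, sin^2(30)*cos^2(30) = 0.1875
1/G12 - 2*nu12/E1 = 1/8 - 2*0.27/116 = 0.120345 GPa^-1
1/Ex = 0.5625/116 + 0.0625/8 + 0.120345*0.1875 = 0.0352263 GPa^-1
Ex = 28.39 GPa

28.39 GPa


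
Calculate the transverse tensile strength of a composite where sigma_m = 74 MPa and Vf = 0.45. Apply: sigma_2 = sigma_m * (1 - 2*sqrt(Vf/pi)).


factor = 1 - 2*sqrt(0.45/pi) = 0.2431
sigma_2 = 74 * 0.2431 = 17.99 MPa

17.99 MPa


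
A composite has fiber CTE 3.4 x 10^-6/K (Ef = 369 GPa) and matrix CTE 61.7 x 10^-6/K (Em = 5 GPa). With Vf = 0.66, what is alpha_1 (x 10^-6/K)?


E1 = Ef*Vf + Em*(1-Vf) = 245.24
alpha_1 = (alpha_f*Ef*Vf + alpha_m*Em*(1-Vf))/E1 = 3.8 x 10^-6/K

3.8 x 10^-6/K


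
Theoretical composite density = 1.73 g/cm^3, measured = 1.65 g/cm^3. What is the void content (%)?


Void% = (rho_theo - rho_actual)/rho_theo * 100 = (1.73 - 1.65)/1.73 * 100 = 4.62%

4.62%


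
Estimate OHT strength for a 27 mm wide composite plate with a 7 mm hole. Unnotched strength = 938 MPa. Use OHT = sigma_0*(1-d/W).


OHT = sigma_0*(1-d/W) = 938*(1-7/27) = 694.8 MPa

694.8 MPa


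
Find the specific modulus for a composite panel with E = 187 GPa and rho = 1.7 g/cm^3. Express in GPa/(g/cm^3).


Specific stiffness = E/rho = 187/1.7 = 110.0 GPa/(g/cm^3)

110.0 GPa/(g/cm^3)


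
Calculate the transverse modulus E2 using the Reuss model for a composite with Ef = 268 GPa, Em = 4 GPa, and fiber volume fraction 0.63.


1/E2 = Vf/Ef + (1-Vf)/Em = 0.63/268 + 0.37/4
E2 = 10.54 GPa

10.54 GPa


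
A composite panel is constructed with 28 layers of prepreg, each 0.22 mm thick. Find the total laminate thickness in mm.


h = n * t_ply = 28 * 0.22 = 6.16 mm

6.16 mm


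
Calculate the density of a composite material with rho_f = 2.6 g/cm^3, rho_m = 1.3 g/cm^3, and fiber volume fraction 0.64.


rho_c = rho_f*Vf + rho_m*(1-Vf) = 2.6*0.64 + 1.3*0.36 = 2.132 g/cm^3

2.132 g/cm^3


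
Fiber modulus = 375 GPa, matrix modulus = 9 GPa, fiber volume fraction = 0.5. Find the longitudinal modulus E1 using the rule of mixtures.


E1 = Ef*Vf + Em*(1-Vf) = 375*0.5 + 9*0.5 = 192.0 GPa

192.0 GPa


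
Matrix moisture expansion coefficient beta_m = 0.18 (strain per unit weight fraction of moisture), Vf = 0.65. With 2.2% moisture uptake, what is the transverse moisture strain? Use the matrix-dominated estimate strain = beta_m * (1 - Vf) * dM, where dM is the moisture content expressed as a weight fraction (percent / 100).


dM = 2.2/100 = 0.022
strain = beta_m * (1-Vf) * dM = 0.18 * 0.35 * 0.022 = 0.001386

0.001386


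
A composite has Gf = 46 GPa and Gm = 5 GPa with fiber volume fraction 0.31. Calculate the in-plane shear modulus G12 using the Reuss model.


1/G12 = Vf/Gf + (1-Vf)/Gm = 0.31/46 + 0.69/5
G12 = 6.91 GPa

6.91 GPa


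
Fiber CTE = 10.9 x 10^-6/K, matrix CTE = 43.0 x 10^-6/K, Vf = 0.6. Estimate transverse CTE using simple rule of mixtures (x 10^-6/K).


alpha_2 = alpha_f*Vf + alpha_m*(1-Vf) = 10.9*0.6 + 43.0*0.4 = 23.7 x 10^-6/K

23.7 x 10^-6/K


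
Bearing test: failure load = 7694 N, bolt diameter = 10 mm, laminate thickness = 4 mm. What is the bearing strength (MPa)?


sigma_br = F/(d*h) = 7694/(10*4) = 192.4 MPa

192.4 MPa


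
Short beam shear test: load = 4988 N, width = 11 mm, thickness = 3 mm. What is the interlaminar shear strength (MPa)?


ILSS = 3F/(4bh) = 3*4988/(4*11*3) = 113.36 MPa

113.36 MPa


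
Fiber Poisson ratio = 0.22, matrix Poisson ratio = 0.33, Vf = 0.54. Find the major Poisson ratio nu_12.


nu_12 = nu_f*Vf + nu_m*(1-Vf) = 0.22*0.54 + 0.33*0.46 = 0.2706

0.2706


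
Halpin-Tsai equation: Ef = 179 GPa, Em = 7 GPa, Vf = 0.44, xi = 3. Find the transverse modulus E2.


eta = (Ef/Em - 1)/(Ef/Em + xi) = (25.5714 - 1)/(25.5714 + 3) = 0.86
E2 = Em*(1+xi*eta*Vf)/(1-eta*Vf) = 24.05 GPa

24.05 GPa


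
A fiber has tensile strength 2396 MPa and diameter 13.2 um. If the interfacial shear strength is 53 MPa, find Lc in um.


Lc = sigma_f * d / (2 * tau_i) = 2396 * 13.2 / (2 * 53) = 298.4 um

298.4 um


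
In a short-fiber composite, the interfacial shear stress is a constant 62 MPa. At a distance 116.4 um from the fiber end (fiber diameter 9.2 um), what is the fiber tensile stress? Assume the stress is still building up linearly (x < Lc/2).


Force balance: sigma_f * (pi*d^2/4) = tau * (pi*d) * x  ->  sigma_f = 4 * tau * x / d
sigma_f = 4 * 62 * 116.4 / 9.2 = 3137.7 MPa

3137.7 MPa


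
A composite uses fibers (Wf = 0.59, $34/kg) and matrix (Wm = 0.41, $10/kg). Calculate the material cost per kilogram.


Cost = cost_f*Wf + cost_m*Wm = 34*0.59 + 10*0.41 = $24.16/kg

$24.16/kg


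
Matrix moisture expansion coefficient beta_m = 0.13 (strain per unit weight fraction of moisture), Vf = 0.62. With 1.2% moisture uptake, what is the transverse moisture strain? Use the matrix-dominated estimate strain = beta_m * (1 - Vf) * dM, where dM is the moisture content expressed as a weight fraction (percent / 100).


dM = 1.2/100 = 0.012
strain = beta_m * (1-Vf) * dM = 0.13 * 0.38 * 0.012 = 0.0005928

0.0005928


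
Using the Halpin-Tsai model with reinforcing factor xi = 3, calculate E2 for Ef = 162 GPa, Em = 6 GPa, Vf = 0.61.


eta = (Ef/Em - 1)/(Ef/Em + xi) = (27.0 - 1)/(27.0 + 3) = 0.8667
E2 = Em*(1+xi*eta*Vf)/(1-eta*Vf) = 32.92 GPa

32.92 GPa


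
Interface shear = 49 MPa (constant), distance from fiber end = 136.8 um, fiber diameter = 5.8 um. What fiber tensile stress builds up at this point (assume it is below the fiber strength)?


Force balance: sigma_f * (pi*d^2/4) = tau * (pi*d) * x  ->  sigma_f = 4 * tau * x / d
sigma_f = 4 * 49 * 136.8 / 5.8 = 4622.9 MPa

4622.9 MPa


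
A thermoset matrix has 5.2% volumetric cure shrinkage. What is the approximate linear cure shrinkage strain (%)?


Linear shrinkage ≈ vol_shrink/3 = 5.2/3 = 1.733%

1.733%


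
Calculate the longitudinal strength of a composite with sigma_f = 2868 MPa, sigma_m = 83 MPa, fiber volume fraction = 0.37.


sigma_1 = sigma_f*Vf + sigma_m*(1-Vf) = 2868*0.37 + 83*0.63 = 1113.5 MPa

1113.5 MPa


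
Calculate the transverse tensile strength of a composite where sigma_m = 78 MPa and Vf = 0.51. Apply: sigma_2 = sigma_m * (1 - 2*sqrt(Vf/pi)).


factor = 1 - 2*sqrt(0.51/pi) = 0.1942
sigma_2 = 78 * 0.1942 = 15.15 MPa

15.15 MPa


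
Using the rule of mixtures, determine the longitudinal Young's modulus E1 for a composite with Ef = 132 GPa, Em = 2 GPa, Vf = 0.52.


E1 = Ef*Vf + Em*(1-Vf) = 132*0.52 + 2*0.48 = 69.6 GPa

69.6 GPa


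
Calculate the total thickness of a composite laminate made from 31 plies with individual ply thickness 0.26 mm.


h = n * t_ply = 31 * 0.26 = 8.06 mm

8.06 mm


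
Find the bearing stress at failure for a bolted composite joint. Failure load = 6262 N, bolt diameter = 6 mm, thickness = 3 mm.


sigma_br = F/(d*h) = 6262/(6*3) = 347.9 MPa

347.9 MPa


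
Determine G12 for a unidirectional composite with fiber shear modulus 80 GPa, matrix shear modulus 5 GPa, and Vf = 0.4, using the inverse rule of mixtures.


1/G12 = Vf/Gf + (1-Vf)/Gm = 0.4/80 + 0.6/5
G12 = 8.0 GPa

8.0 GPa


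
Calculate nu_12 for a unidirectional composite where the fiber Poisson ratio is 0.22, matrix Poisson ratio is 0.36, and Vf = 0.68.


nu_12 = nu_f*Vf + nu_m*(1-Vf) = 0.22*0.68 + 0.36*0.32 = 0.2648

0.2648


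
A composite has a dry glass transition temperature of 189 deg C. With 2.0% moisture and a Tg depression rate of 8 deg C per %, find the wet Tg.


Tg_wet = Tg_dry - k*moisture = 189 - 8*2.0 = 173.0 deg C

173.0 deg C


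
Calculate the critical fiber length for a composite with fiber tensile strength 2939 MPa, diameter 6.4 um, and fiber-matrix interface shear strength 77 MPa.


Lc = sigma_f * d / (2 * tau_i) = 2939 * 6.4 / (2 * 77) = 122.1 um

122.1 um


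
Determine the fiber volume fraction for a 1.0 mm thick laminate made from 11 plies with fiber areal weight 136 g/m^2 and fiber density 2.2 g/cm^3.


Vf = n * FAW / (rho_f * h * 1000) = 11 * 136 / (2.2 * 1.0 * 1000) = 0.68

0.68


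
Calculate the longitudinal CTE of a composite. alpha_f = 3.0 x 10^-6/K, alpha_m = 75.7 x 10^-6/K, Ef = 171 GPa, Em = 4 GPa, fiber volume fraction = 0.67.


E1 = Ef*Vf + Em*(1-Vf) = 115.89
alpha_1 = (alpha_f*Ef*Vf + alpha_m*Em*(1-Vf))/E1 = 3.83 x 10^-6/K

3.83 x 10^-6/K


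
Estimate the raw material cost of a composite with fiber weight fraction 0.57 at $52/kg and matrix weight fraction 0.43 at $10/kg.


Cost = cost_f*Wf + cost_m*Wm = 52*0.57 + 10*0.43 = $33.94/kg

$33.94/kg


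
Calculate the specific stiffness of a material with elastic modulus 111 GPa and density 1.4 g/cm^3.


Specific stiffness = E/rho = 111/1.4 = 79.3 GPa/(g/cm^3)

79.3 GPa/(g/cm^3)


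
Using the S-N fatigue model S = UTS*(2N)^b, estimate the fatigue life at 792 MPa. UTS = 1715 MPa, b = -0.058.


N = 0.5 * (S/UTS)^(1/b) = 0.5 * (792/1715)^(1/-0.058) = 304876.6687 cycles

304876.6687 cycles


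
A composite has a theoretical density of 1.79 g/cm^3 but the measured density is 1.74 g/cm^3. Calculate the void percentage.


Void% = (rho_theo - rho_actual)/rho_theo * 100 = (1.79 - 1.74)/1.79 * 100 = 2.79%

2.79%


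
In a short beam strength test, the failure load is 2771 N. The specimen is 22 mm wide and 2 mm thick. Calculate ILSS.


ILSS = 3F/(4bh) = 3*2771/(4*22*2) = 47.23 MPa

47.23 MPa


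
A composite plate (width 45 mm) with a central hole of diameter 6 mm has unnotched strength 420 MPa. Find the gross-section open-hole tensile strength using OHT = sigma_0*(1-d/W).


OHT = sigma_0*(1-d/W) = 420*(1-6/45) = 364.0 MPa

364.0 MPa


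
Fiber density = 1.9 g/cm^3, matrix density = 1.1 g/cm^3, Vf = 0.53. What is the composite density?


rho_c = rho_f*Vf + rho_m*(1-Vf) = 1.9*0.53 + 1.1*0.47 = 1.524 g/cm^3

1.524 g/cm^3


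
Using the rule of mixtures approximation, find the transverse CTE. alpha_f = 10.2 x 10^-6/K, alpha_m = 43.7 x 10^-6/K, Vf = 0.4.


alpha_2 = alpha_f*Vf + alpha_m*(1-Vf) = 10.2*0.4 + 43.7*0.6 = 30.3 x 10^-6/K

30.3 x 10^-6/K


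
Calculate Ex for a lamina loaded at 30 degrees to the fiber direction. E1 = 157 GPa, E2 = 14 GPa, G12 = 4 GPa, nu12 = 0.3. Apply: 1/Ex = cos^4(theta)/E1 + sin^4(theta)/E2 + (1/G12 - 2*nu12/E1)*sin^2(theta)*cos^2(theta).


cos^4(30) = 0.5625, sin^4(30) = 0.0625, sin^2(30)*cos^2(30) = 0.1875
1/G12 - 2*nu12/E1 = 1/4 - 2*0.3/157 = 0.246178 GPa^-1
1/Ex = 0.5625/157 + 0.0625/14 + 0.246178*0.1875 = 0.0542055 GPa^-1
Ex = 18.45 GPa

18.45 GPa


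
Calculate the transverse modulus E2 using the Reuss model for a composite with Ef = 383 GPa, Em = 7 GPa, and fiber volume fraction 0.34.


1/E2 = Vf/Ef + (1-Vf)/Em = 0.34/383 + 0.66/7
E2 = 10.51 GPa

10.51 GPa


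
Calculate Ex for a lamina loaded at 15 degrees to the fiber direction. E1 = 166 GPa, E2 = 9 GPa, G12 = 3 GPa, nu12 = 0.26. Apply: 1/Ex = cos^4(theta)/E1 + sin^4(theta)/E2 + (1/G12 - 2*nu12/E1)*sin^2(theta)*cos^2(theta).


cos^4(15) = 0.870513, sin^4(15) = 0.004487, sin^2(15)*cos^2(15) = 0.0625
1/G12 - 2*nu12/E1 = 1/3 - 2*0.26/166 = 0.330201 GPa^-1
1/Ex = 0.870513/166 + 0.004487/9 + 0.330201*0.0625 = 0.0263802 GPa^-1
Ex = 37.91 GPa

37.91 GPa


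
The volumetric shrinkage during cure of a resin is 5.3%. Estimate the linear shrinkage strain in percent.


Linear shrinkage ≈ vol_shrink/3 = 5.3/3 = 1.767%

1.767%


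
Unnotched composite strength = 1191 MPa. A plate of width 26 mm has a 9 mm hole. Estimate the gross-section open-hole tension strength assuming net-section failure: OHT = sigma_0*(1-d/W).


OHT = sigma_0*(1-d/W) = 1191*(1-9/26) = 778.7 MPa

778.7 MPa


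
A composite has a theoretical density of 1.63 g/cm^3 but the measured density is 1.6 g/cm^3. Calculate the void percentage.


Void% = (rho_theo - rho_actual)/rho_theo * 100 = (1.63 - 1.6)/1.63 * 100 = 1.84%

1.84%


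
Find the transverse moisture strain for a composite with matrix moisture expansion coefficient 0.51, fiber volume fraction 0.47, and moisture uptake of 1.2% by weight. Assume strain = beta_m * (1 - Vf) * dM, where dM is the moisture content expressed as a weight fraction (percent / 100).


dM = 1.2/100 = 0.012
strain = beta_m * (1-Vf) * dM = 0.51 * 0.53 * 0.012 = 0.0032436

0.0032436


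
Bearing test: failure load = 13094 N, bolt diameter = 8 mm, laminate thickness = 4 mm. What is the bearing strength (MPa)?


sigma_br = F/(d*h) = 13094/(8*4) = 409.2 MPa

409.2 MPa


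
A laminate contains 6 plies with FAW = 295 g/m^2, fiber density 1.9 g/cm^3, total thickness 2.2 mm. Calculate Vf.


Vf = n * FAW / (rho_f * h * 1000) = 6 * 295 / (1.9 * 2.2 * 1000) = 0.4234

0.4234


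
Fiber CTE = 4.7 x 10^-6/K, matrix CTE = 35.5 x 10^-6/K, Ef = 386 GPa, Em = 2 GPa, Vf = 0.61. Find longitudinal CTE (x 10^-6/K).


E1 = Ef*Vf + Em*(1-Vf) = 236.24
alpha_1 = (alpha_f*Ef*Vf + alpha_m*Em*(1-Vf))/E1 = 4.8 x 10^-6/K

4.8 x 10^-6/K


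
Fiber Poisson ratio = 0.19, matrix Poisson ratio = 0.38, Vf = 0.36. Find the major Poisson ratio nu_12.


nu_12 = nu_f*Vf + nu_m*(1-Vf) = 0.19*0.36 + 0.38*0.64 = 0.3116

0.3116


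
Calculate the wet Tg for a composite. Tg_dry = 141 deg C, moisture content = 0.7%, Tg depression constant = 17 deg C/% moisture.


Tg_wet = Tg_dry - k*moisture = 141 - 17*0.7 = 129.1 deg C

129.1 deg C


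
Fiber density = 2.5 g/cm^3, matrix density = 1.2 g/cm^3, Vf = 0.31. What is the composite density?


rho_c = rho_f*Vf + rho_m*(1-Vf) = 2.5*0.31 + 1.2*0.69 = 1.603 g/cm^3

1.603 g/cm^3


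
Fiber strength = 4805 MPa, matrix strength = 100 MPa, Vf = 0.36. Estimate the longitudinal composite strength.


sigma_1 = sigma_f*Vf + sigma_m*(1-Vf) = 4805*0.36 + 100*0.64 = 1793.8 MPa

1793.8 MPa


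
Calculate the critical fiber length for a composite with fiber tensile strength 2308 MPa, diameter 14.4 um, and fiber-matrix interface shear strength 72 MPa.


Lc = sigma_f * d / (2 * tau_i) = 2308 * 14.4 / (2 * 72) = 230.8 um

230.8 um


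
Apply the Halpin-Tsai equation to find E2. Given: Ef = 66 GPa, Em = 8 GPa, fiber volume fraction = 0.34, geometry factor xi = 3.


eta = (Ef/Em - 1)/(Ef/Em + xi) = (8.25 - 1)/(8.25 + 3) = 0.6444
E2 = Em*(1+xi*eta*Vf)/(1-eta*Vf) = 16.98 GPa

16.98 GPa


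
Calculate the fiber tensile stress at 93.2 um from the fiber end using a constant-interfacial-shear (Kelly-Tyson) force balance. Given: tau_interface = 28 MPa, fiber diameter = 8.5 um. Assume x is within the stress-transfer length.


Force balance: sigma_f * (pi*d^2/4) = tau * (pi*d) * x  ->  sigma_f = 4 * tau * x / d
sigma_f = 4 * 28 * 93.2 / 8.5 = 1228.0 MPa

1228.0 MPa


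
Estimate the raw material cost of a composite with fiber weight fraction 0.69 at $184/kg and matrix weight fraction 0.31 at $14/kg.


Cost = cost_f*Wf + cost_m*Wm = 184*0.69 + 14*0.31 = $131.3/kg

$131.3/kg


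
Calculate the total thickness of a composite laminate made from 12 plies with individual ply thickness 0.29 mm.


h = n * t_ply = 12 * 0.29 = 3.48 mm

3.48 mm


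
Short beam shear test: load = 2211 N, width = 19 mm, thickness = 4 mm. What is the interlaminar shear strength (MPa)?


ILSS = 3F/(4bh) = 3*2211/(4*19*4) = 21.82 MPa

21.82 MPa


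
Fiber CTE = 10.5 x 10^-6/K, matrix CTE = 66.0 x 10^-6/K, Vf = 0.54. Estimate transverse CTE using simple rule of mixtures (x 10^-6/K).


alpha_2 = alpha_f*Vf + alpha_m*(1-Vf) = 10.5*0.54 + 66.0*0.46 = 36.0 x 10^-6/K

36.0 x 10^-6/K


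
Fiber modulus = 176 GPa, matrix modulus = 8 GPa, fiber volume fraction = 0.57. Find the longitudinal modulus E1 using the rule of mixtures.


E1 = Ef*Vf + Em*(1-Vf) = 176*0.57 + 8*0.43 = 103.76 GPa

103.76 GPa


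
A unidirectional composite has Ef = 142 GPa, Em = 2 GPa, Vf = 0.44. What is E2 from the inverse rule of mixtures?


1/E2 = Vf/Ef + (1-Vf)/Em = 0.44/142 + 0.56/2
E2 = 3.53 GPa

3.53 GPa


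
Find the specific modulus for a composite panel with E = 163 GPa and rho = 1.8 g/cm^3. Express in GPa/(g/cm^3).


Specific stiffness = E/rho = 163/1.8 = 90.6 GPa/(g/cm^3)

90.6 GPa/(g/cm^3)


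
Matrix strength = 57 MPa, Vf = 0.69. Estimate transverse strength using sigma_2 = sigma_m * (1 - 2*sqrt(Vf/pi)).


factor = 1 - 2*sqrt(0.69/pi) = 0.0627
sigma_2 = 57 * 0.0627 = 3.57 MPa

3.57 MPa


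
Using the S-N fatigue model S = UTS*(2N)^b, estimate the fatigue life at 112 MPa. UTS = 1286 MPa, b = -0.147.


N = 0.5 * (S/UTS)^(1/b) = 0.5 * (112/1286)^(1/-0.147) = 8.1285e+06 cycles

8.1285e+06 cycles


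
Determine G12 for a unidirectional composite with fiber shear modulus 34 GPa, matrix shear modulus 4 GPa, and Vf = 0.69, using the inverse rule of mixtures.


1/G12 = Vf/Gf + (1-Vf)/Gm = 0.69/34 + 0.31/4
G12 = 10.23 GPa

10.23 GPa


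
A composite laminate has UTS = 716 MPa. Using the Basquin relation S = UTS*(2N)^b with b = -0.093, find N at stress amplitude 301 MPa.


N = 0.5 * (S/UTS)^(1/b) = 0.5 * (301/716)^(1/-0.093) = 5568.0977 cycles

5568.0977 cycles


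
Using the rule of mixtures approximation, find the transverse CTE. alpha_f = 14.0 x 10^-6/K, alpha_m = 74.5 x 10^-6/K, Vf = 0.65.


alpha_2 = alpha_f*Vf + alpha_m*(1-Vf) = 14.0*0.65 + 74.5*0.35 = 35.2 x 10^-6/K

35.2 x 10^-6/K


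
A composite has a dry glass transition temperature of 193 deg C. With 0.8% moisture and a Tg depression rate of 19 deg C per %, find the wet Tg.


Tg_wet = Tg_dry - k*moisture = 193 - 19*0.8 = 177.8 deg C

177.8 deg C


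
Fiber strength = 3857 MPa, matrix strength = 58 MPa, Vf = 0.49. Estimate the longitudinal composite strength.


sigma_1 = sigma_f*Vf + sigma_m*(1-Vf) = 3857*0.49 + 58*0.51 = 1919.5 MPa

1919.5 MPa


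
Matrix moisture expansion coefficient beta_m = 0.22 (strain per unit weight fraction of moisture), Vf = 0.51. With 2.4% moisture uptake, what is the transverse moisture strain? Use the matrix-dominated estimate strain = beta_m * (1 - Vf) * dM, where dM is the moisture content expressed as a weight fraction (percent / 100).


dM = 2.4/100 = 0.024
strain = beta_m * (1-Vf) * dM = 0.22 * 0.49 * 0.024 = 0.0025872

0.0025872


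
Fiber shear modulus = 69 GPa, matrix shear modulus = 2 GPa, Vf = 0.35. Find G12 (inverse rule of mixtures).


1/G12 = Vf/Gf + (1-Vf)/Gm = 0.35/69 + 0.65/2
G12 = 3.03 GPa

3.03 GPa


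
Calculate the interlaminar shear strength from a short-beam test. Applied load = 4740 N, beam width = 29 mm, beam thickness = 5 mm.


ILSS = 3F/(4bh) = 3*4740/(4*29*5) = 24.52 MPa

24.52 MPa


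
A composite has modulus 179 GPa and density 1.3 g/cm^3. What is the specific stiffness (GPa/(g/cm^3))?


Specific stiffness = E/rho = 179/1.3 = 137.7 GPa/(g/cm^3)

137.7 GPa/(g/cm^3)


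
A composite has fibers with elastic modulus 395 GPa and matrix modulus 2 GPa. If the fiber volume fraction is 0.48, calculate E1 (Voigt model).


E1 = Ef*Vf + Em*(1-Vf) = 395*0.48 + 2*0.52 = 190.64 GPa

190.64 GPa


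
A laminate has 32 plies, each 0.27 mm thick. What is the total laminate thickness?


h = n * t_ply = 32 * 0.27 = 8.64 mm

8.64 mm


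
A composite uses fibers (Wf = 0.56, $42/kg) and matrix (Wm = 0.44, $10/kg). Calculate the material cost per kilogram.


Cost = cost_f*Wf + cost_m*Wm = 42*0.56 + 10*0.44 = $27.92/kg

$27.92/kg


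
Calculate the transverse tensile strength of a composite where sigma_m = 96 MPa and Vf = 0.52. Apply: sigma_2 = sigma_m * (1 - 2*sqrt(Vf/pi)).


factor = 1 - 2*sqrt(0.52/pi) = 0.1863
sigma_2 = 96 * 0.1863 = 17.89 MPa

17.89 MPa


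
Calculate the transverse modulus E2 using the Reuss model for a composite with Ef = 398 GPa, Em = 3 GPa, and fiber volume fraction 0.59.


1/E2 = Vf/Ef + (1-Vf)/Em = 0.59/398 + 0.41/3
E2 = 7.24 GPa

7.24 GPa


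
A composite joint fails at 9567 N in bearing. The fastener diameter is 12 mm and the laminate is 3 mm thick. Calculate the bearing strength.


sigma_br = F/(d*h) = 9567/(12*3) = 265.8 MPa

265.8 MPa


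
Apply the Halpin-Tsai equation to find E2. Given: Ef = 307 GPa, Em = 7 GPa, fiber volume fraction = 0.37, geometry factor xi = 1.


eta = (Ef/Em - 1)/(Ef/Em + xi) = (43.8571 - 1)/(43.8571 + 1) = 0.9554
E2 = Em*(1+xi*eta*Vf)/(1-eta*Vf) = 14.66 GPa

14.66 GPa


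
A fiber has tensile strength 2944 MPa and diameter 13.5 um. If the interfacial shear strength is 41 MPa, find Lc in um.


Lc = sigma_f * d / (2 * tau_i) = 2944 * 13.5 / (2 * 41) = 484.7 um

484.7 um


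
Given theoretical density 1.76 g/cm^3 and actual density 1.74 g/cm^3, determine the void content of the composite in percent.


Void% = (rho_theo - rho_actual)/rho_theo * 100 = (1.76 - 1.74)/1.76 * 100 = 1.14%

1.14%


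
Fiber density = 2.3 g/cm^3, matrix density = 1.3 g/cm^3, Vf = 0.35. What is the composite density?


rho_c = rho_f*Vf + rho_m*(1-Vf) = 2.3*0.35 + 1.3*0.65 = 1.65 g/cm^3

1.65 g/cm^3


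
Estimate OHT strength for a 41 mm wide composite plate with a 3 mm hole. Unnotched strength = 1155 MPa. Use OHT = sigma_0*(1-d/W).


OHT = sigma_0*(1-d/W) = 1155*(1-3/41) = 1070.5 MPa

1070.5 MPa


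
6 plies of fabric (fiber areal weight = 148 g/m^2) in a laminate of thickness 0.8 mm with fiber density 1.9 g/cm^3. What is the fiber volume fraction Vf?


Vf = n * FAW / (rho_f * h * 1000) = 6 * 148 / (1.9 * 0.8 * 1000) = 0.5842

0.5842


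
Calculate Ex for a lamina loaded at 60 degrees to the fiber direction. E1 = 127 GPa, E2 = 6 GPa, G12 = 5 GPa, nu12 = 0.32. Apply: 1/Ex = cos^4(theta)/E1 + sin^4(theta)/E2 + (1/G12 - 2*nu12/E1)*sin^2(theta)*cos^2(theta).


cos^4(60) = 0.0625, sin^4(60) = 0.5625, sin^2(60)*cos^2(60) = 0.1875
1/G12 - 2*nu12/E1 = 1/5 - 2*0.32/127 = 0.194961 GPa^-1
1/Ex = 0.0625/127 + 0.5625/6 + 0.194961*0.1875 = 0.1307972 GPa^-1
Ex = 7.65 GPa

7.65 GPa


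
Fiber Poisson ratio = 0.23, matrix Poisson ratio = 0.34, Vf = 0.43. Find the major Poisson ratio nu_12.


nu_12 = nu_f*Vf + nu_m*(1-Vf) = 0.23*0.43 + 0.34*0.57 = 0.2927

0.2927


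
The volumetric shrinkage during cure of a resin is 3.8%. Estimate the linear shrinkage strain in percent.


Linear shrinkage ≈ vol_shrink/3 = 3.8/3 = 1.267%

1.267%


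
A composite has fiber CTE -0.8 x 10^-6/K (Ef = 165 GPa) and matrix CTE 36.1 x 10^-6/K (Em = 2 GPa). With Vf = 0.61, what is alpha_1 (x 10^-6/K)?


E1 = Ef*Vf + Em*(1-Vf) = 101.43
alpha_1 = (alpha_f*Ef*Vf + alpha_m*Em*(1-Vf))/E1 = -0.52 x 10^-6/K

-0.52 x 10^-6/K


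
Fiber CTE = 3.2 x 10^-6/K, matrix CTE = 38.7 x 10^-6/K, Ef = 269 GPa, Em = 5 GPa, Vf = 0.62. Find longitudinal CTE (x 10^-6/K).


E1 = Ef*Vf + Em*(1-Vf) = 168.68
alpha_1 = (alpha_f*Ef*Vf + alpha_m*Em*(1-Vf))/E1 = 3.6 x 10^-6/K

3.6 x 10^-6/K


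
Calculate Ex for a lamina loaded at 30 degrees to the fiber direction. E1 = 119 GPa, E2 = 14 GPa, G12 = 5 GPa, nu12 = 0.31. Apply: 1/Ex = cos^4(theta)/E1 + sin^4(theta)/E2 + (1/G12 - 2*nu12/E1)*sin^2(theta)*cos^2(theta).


cos^4(30) = 0.5625, sin^4(30) = 0.0625, sin^2(30)*cos^2(30) = 0.1875
1/G12 - 2*nu12/E1 = 1/5 - 2*0.31/119 = 0.19479 GPa^-1
1/Ex = 0.5625/119 + 0.0625/14 + 0.19479*0.1875 = 0.0457143 GPa^-1
Ex = 21.88 GPa

21.88 GPa


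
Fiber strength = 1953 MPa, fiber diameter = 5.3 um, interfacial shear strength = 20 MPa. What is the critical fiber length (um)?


Lc = sigma_f * d / (2 * tau_i) = 1953 * 5.3 / (2 * 20) = 258.8 um

258.8 um


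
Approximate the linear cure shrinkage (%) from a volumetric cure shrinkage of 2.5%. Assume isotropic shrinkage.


Linear shrinkage ≈ vol_shrink/3 = 2.5/3 = 0.833%

0.833%


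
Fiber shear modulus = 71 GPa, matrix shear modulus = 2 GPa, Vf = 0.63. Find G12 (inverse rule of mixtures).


1/G12 = Vf/Gf + (1-Vf)/Gm = 0.63/71 + 0.37/2
G12 = 5.16 GPa

5.16 GPa


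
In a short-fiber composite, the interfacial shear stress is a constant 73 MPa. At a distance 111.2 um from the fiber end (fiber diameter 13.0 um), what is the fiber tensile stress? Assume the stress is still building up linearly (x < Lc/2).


Force balance: sigma_f * (pi*d^2/4) = tau * (pi*d) * x  ->  sigma_f = 4 * tau * x / d
sigma_f = 4 * 73 * 111.2 / 13.0 = 2497.7 MPa

2497.7 MPa


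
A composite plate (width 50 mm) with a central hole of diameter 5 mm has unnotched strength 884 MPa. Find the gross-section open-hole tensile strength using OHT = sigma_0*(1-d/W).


OHT = sigma_0*(1-d/W) = 884*(1-5/50) = 795.6 MPa

795.6 MPa


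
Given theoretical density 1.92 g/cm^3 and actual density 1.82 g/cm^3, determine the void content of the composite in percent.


Void% = (rho_theo - rho_actual)/rho_theo * 100 = (1.92 - 1.82)/1.92 * 100 = 5.21%

5.21%


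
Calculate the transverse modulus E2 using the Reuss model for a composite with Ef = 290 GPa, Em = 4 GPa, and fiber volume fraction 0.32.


1/E2 = Vf/Ef + (1-Vf)/Em = 0.32/290 + 0.68/4
E2 = 5.84 GPa

5.84 GPa


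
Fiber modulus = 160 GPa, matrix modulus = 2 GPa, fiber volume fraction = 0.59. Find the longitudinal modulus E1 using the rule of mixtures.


E1 = Ef*Vf + Em*(1-Vf) = 160*0.59 + 2*0.41 = 95.22 GPa

95.22 GPa


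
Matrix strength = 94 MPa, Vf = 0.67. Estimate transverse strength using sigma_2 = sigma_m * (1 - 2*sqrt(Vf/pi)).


factor = 1 - 2*sqrt(0.67/pi) = 0.0764
sigma_2 = 94 * 0.0764 = 7.18 MPa

7.18 MPa


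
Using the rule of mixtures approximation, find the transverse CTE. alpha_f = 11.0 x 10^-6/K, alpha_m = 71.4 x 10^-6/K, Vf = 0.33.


alpha_2 = alpha_f*Vf + alpha_m*(1-Vf) = 11.0*0.33 + 71.4*0.67 = 51.5 x 10^-6/K

51.5 x 10^-6/K


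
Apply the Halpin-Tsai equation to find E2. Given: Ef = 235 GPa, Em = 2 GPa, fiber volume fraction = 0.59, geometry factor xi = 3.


eta = (Ef/Em - 1)/(Ef/Em + xi) = (117.5 - 1)/(117.5 + 3) = 0.9668
E2 = Em*(1+xi*eta*Vf)/(1-eta*Vf) = 12.62 GPa

12.62 GPa


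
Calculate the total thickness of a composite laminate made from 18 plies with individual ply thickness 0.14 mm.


h = n * t_ply = 18 * 0.14 = 2.52 mm

2.52 mm


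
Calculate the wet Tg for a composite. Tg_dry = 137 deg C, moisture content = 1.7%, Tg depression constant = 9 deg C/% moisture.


Tg_wet = Tg_dry - k*moisture = 137 - 9*1.7 = 121.7 deg C

121.7 deg C


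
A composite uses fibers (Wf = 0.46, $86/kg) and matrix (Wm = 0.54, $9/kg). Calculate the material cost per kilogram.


Cost = cost_f*Wf + cost_m*Wm = 86*0.46 + 9*0.54 = $44.42/kg

$44.42/kg


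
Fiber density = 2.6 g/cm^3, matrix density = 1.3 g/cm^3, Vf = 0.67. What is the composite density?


rho_c = rho_f*Vf + rho_m*(1-Vf) = 2.6*0.67 + 1.3*0.33 = 2.171 g/cm^3

2.171 g/cm^3


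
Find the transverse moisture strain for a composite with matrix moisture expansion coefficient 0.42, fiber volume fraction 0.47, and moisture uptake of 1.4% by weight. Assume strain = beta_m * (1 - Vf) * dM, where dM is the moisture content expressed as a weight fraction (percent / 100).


dM = 1.4/100 = 0.014
strain = beta_m * (1-Vf) * dM = 0.42 * 0.53 * 0.014 = 0.0031164

0.0031164


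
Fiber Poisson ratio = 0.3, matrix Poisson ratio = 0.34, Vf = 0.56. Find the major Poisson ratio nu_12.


nu_12 = nu_f*Vf + nu_m*(1-Vf) = 0.3*0.56 + 0.34*0.44 = 0.3176

0.3176


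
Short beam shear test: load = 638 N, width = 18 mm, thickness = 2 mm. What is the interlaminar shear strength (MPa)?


ILSS = 3F/(4bh) = 3*638/(4*18*2) = 13.29 MPa

13.29 MPa


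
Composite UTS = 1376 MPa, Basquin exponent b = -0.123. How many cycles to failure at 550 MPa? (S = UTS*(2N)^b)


N = 0.5 * (S/UTS)^(1/b) = 0.5 * (550/1376)^(1/-0.123) = 864.6126 cycles

864.6126 cycles


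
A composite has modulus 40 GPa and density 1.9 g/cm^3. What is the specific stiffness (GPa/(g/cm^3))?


Specific stiffness = E/rho = 40/1.9 = 21.1 GPa/(g/cm^3)

21.1 GPa/(g/cm^3)


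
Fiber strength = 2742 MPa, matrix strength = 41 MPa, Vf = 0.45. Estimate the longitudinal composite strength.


sigma_1 = sigma_f*Vf + sigma_m*(1-Vf) = 2742*0.45 + 41*0.55 = 1256.5 MPa

1256.5 MPa


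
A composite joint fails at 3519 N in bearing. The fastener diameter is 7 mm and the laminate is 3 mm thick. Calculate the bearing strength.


sigma_br = F/(d*h) = 3519/(7*3) = 167.6 MPa

167.6 MPa


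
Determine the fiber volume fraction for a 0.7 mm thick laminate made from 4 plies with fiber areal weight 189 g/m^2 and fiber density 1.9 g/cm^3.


Vf = n * FAW / (rho_f * h * 1000) = 4 * 189 / (1.9 * 0.7 * 1000) = 0.5684

0.5684


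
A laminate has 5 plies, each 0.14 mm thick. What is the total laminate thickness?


h = n * t_ply = 5 * 0.14 = 0.7 mm

0.7 mm


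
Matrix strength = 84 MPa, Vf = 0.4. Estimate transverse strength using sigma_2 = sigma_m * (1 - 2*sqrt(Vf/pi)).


factor = 1 - 2*sqrt(0.4/pi) = 0.2864
sigma_2 = 84 * 0.2864 = 24.05 MPa

24.05 MPa


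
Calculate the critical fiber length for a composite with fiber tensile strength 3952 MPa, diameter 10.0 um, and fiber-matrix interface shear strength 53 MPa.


Lc = sigma_f * d / (2 * tau_i) = 3952 * 10.0 / (2 * 53) = 372.8 um

372.8 um


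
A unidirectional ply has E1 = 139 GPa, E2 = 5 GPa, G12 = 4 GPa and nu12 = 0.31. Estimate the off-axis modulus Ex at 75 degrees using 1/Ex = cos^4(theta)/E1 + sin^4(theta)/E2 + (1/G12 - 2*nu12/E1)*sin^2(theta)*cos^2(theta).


cos^4(75) = 0.004487, sin^4(75) = 0.870513, sin^2(75)*cos^2(75) = 0.0625
1/G12 - 2*nu12/E1 = 1/4 - 2*0.31/139 = 0.24554 GPa^-1
1/Ex = 0.004487/139 + 0.870513/5 + 0.24554*0.0625 = 0.189481 GPa^-1
Ex = 5.28 GPa

5.28 GPa


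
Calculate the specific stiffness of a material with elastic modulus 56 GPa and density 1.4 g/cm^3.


Specific stiffness = E/rho = 56/1.4 = 40.0 GPa/(g/cm^3)

40.0 GPa/(g/cm^3)


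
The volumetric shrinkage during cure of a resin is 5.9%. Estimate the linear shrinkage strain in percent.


Linear shrinkage ≈ vol_shrink/3 = 5.9/3 = 1.967%

1.967%


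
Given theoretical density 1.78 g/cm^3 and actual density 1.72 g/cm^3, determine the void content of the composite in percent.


Void% = (rho_theo - rho_actual)/rho_theo * 100 = (1.78 - 1.72)/1.78 * 100 = 3.37%

3.37%


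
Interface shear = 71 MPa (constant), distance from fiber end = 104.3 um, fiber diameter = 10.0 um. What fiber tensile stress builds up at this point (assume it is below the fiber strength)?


Force balance: sigma_f * (pi*d^2/4) = tau * (pi*d) * x  ->  sigma_f = 4 * tau * x / d
sigma_f = 4 * 71 * 104.3 / 10.0 = 2962.1 MPa

2962.1 MPa


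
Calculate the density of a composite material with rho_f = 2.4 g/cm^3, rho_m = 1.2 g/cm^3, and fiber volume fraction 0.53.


rho_c = rho_f*Vf + rho_m*(1-Vf) = 2.4*0.53 + 1.2*0.47 = 1.836 g/cm^3

1.836 g/cm^3


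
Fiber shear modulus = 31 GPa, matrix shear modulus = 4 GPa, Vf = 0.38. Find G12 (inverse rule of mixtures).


1/G12 = Vf/Gf + (1-Vf)/Gm = 0.38/31 + 0.62/4
G12 = 5.98 GPa

5.98 GPa


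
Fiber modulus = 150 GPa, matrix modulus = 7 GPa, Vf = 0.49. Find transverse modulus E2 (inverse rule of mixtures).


1/E2 = Vf/Ef + (1-Vf)/Em = 0.49/150 + 0.51/7
E2 = 13.14 GPa

13.14 GPa


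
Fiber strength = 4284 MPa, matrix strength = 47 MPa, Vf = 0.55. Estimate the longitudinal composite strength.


sigma_1 = sigma_f*Vf + sigma_m*(1-Vf) = 4284*0.55 + 47*0.45 = 2377.4 MPa

2377.4 MPa


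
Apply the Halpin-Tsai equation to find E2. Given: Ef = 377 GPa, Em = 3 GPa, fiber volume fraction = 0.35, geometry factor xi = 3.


eta = (Ef/Em - 1)/(Ef/Em + xi) = (125.6667 - 1)/(125.6667 + 3) = 0.9689
E2 = Em*(1+xi*eta*Vf)/(1-eta*Vf) = 9.16 GPa

9.16 GPa


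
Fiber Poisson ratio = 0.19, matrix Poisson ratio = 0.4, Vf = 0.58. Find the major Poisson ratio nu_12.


nu_12 = nu_f*Vf + nu_m*(1-Vf) = 0.19*0.58 + 0.4*0.42 = 0.2782

0.2782


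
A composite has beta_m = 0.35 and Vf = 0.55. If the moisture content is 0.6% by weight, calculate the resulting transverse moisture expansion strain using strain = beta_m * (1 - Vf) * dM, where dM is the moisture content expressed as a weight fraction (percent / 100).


dM = 0.6/100 = 0.006
strain = beta_m * (1-Vf) * dM = 0.35 * 0.45 * 0.006 = 0.000945

0.000945


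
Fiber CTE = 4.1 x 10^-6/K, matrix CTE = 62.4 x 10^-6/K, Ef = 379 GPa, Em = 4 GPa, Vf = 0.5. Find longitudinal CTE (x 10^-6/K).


E1 = Ef*Vf + Em*(1-Vf) = 191.5
alpha_1 = (alpha_f*Ef*Vf + alpha_m*Em*(1-Vf))/E1 = 4.71 x 10^-6/K

4.71 x 10^-6/K


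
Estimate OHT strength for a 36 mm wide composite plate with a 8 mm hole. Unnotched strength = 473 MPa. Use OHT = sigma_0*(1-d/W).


OHT = sigma_0*(1-d/W) = 473*(1-8/36) = 367.9 MPa

367.9 MPa


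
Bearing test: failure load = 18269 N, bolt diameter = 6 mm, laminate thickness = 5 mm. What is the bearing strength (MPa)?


sigma_br = F/(d*h) = 18269/(6*5) = 609.0 MPa

609.0 MPa


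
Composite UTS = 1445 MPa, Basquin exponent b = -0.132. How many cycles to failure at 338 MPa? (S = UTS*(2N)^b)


N = 0.5 * (S/UTS)^(1/b) = 0.5 * (338/1445)^(1/-0.132) = 30123.3269 cycles

30123.3269 cycles


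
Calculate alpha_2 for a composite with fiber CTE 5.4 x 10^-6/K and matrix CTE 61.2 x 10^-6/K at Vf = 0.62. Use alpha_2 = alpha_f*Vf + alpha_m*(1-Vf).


alpha_2 = alpha_f*Vf + alpha_m*(1-Vf) = 5.4*0.62 + 61.2*0.38 = 26.6 x 10^-6/K

26.6 x 10^-6/K


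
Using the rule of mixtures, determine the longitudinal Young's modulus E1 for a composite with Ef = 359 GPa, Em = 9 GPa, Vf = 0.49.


E1 = Ef*Vf + Em*(1-Vf) = 359*0.49 + 9*0.51 = 180.5 GPa

180.5 GPa


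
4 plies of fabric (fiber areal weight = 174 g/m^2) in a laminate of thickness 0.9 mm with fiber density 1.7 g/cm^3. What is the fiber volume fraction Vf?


Vf = n * FAW / (rho_f * h * 1000) = 4 * 174 / (1.7 * 0.9 * 1000) = 0.4549

0.4549
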